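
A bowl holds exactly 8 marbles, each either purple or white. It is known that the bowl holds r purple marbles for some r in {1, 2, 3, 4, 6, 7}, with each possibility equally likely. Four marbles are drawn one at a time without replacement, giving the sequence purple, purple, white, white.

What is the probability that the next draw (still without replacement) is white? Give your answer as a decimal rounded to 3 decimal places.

0.578

Compute the likelihood of the observed sequence for each case: P(data | r = 1) = (1/8)(0/7) = 0; P(data | r = 2) = (2/8)(1/7)(6/6)(5/5) = 1/28; P(data | r = 3) = (3/8)(2/7)(5/6)(4/5) = 1/14; P(data | r = 4) = (4/8)(3/7)(4/6)(3/5) = 3/35; P(data | r = 6) = (6/8)(5/7)(2/6)(1/5) = 1/28; P(data | r = 7) = (7/8)(6/7)(1/6)(0/5) = 0.
Weighting by the prior gives 1/6 · 0 = 0, 1/6 · 1/28 = 1/168, 1/6 · 1/14 = 1/84, 1/6 · 3/35 = 1/70, 1/6 · 1/28 = 1/168, 1/6 · 0 = 0; with total 4/105.
The posterior is then P(r = 1 | data) = 0, P(r = 2 | data) = 5/32, P(r = 3 | data) = 5/16, P(r = 4 | data) = 3/8, P(r = 6 | data) = 5/32, P(r = 7 | data) = 0.
The predictive probability is P(white next | data) = (1)(5/32) + (3/4)(5/16) + (1/2)(3/8) + (0)(5/32) = 37/64.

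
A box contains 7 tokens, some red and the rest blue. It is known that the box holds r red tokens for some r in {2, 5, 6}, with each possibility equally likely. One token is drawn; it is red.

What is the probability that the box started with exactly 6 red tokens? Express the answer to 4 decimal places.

0.4615

Compute the likelihood of this draw for each case: P(data | r = 2) = (2/7) = 2/7; P(data | r = 5) = (5/7) = 5/7; P(data | r = 6) = (6/7) = 6/7.
Weighting by the prior gives 1/3 · 2/7 = 2/21, 1/3 · 5/7 = 5/21, 1/3 · 6/7 = 2/7; summing to 13/21.
Hence P(r = 6 | data) = (2/7) / (13/21) = 6/13.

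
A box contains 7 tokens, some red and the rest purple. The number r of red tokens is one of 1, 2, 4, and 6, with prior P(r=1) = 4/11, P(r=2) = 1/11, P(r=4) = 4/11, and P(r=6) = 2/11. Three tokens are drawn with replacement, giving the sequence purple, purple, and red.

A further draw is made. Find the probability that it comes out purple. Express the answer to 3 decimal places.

0.636

For each hypothesis, P(data | H) works out to: P(data | r = 1) = (6/7)(6/7)(1/7) = 0.10496; P(data | r = 2) = (5/7)(5/7)(2/7) = 0.14577; P(data | r = 4) = (3/7)(3/7)(4/7) = 0.10496; P(data | r = 6) = (1/7)(1/7)(6/7) = 0.017493.
The prior-weighted likelihoods are 4/11 · 0.10496 = 0.038166, 1/11 · 0.14577 = 0.013252, 4/11 · 0.10496 = 0.038166, 2/11 · 0.017493 = 0.0031805; these sum to 0.092764.
The posterior is then P(r = 1 | data) = 0.41143, P(r = 2 | data) = 0.14286, P(r = 4 | data) = 0.41143, P(r = 6 | data) = 0.034286.
Averaging over the posterior, P(purple next | data) = (6/7)(0.41143) + (5/7)(0.14286) + (3/7)(0.41143) + (1/7)(0.034286) = 0.63592.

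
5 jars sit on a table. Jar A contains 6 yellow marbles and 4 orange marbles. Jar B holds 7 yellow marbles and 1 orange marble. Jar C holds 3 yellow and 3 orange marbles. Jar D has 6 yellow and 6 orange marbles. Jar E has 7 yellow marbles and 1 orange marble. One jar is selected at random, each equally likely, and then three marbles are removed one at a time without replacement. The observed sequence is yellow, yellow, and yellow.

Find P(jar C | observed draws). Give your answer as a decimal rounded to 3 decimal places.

Compute the likelihood of the observed sequence for each case: P(data | jar A) = (6/10)(5/9)(4/8) = 1/6; P(data | jar B) = (7/8)(6/7)(5/6) = 5/8; P(data | jar C) = (3/6)(2/5)(1/4) = 1/20; P(data | jar D) = (6/12)(5/11)(4/10) = 1/11; P(data | jar E) = (7/8)(6/7)(5/6) = 5/8.
Multiplying each by its prior: 1/5 · 1/6 = 1/30, 1/5 · 5/8 = 1/8, 1/5 · 1/20 = 1/100, 1/5 · 1/11 = 1/55, 1/5 · 5/8 = 1/8; these sum to 257/825.
Therefore the posterior P(jar C | data) = (1/100) / (257/825) = 33/1028.

0.032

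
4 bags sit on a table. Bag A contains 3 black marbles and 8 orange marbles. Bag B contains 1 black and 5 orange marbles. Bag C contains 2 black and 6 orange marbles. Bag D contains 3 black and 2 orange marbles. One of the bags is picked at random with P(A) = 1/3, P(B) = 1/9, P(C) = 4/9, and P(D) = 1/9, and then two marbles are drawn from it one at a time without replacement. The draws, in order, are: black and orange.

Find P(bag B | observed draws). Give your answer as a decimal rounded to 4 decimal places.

0.0842

Under each hypothesis, the probability of the observed sequence is: P(data | bag A) = (3/11)(8/10) = 0.21818; P(data | bag B) = (1/6)(5/5) = 0.16667; P(data | bag C) = (2/8)(6/7) = 0.21429; P(data | bag D) = (3/5)(2/4) = 0.3.
The prior-weighted likelihoods are 1/3 · 0.21818 = 0.072727, 1/9 · 0.16667 = 0.018519, 4/9 · 0.21429 = 0.095238, 1/9 · 0.3 = 0.033333; these sum to 0.21982.
Hence P(bag B | data) = (0.018519) / (0.21982) = 0.084245.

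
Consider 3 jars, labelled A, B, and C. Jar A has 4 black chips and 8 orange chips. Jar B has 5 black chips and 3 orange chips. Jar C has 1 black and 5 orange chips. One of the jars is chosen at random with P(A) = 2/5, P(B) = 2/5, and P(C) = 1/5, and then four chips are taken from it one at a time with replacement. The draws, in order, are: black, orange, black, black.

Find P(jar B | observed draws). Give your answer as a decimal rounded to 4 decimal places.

Under each hypothesis, the probability of the observed sequence is: P(data | jar A) = (4/12)(8/12)(4/12)(4/12) = 0.024691; P(data | jar B) = (5/8)(3/8)(5/8)(5/8) = 0.091553; P(data | jar C) = (1/6)(5/6)(1/6)(1/6) = 0.003858.
Multiplying each by its prior: 2/5 · 0.024691 = 0.0098765, 2/5 · 0.091553 = 0.036621, 1/5 · 0.003858 = 0.0007716; with total 0.047269.
So P(jar B | data) = (0.036621) / (0.047269) = 0.77473.

0.7747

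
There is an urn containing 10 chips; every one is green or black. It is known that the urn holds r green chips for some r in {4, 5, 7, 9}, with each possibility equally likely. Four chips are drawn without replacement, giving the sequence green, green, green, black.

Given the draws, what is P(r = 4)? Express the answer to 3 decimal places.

0.091

Compute the likelihood of the observed sequence for each case: P(data | r = 4) = (4/10)(3/9)(2/8)(6/7) = 0.028571; P(data | r = 5) = (5/10)(4/9)(3/8)(5/7) = 0.059524; P(data | r = 7) = (7/10)(6/9)(5/8)(3/7) = 0.125; P(data | r = 9) = (9/10)(8/9)(7/8)(1/7) = 0.1.
The prior-weighted likelihoods are 1/4 · 0.028571 = 0.0071429, 1/4 · 0.059524 = 0.014881, 1/4 · 0.125 = 0.03125, 1/4 · 0.1 = 0.025; with total 0.078274.
Therefore the posterior P(r = 4 | data) = (0.0071429) / (0.078274) = 0.091255.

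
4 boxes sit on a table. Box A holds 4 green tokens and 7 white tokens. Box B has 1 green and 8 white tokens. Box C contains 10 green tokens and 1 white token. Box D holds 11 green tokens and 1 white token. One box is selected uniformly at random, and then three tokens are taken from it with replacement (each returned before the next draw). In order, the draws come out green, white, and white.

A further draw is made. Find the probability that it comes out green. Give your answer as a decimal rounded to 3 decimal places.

0.305

Under each hypothesis, the probability of the observed sequence is: P(data | box A) = (4/11)(7/11)(7/11) = 0.14726; P(data | box B) = (1/9)(8/9)(8/9) = 0.087791; P(data | box C) = (10/11)(1/11)(1/11) = 0.0075131; P(data | box D) = (11/12)(1/12)(1/12) = 0.0063657.
Weighting by the prior gives 1/4 · 0.14726 = 0.036814, 1/4 · 0.087791 = 0.021948, 1/4 · 0.0075131 = 0.0018783, 1/4 · 0.0063657 = 0.0015914; summing to 0.062232.
The posterior is then P(box A | data) = 0.59157, P(box B | data) = 0.35268, P(box C | data) = 0.030182, P(box D | data) = 0.025573.
Averaging over the posterior, P(green next | data) = (4/11)(0.59157) + (1/9)(0.35268) + (10/11)(0.030182) + (11/12)(0.025573) = 0.30518.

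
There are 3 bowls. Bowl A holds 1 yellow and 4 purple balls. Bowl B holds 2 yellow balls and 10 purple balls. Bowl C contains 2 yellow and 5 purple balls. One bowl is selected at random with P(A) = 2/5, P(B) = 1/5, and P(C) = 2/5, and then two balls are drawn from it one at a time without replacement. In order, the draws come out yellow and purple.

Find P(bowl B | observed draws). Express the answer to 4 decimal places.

0.1474

Under each hypothesis, the probability of the observed sequence is: P(data | bowl A) = (1/5)(4/4) = 0.2; P(data | bowl B) = (2/12)(10/11) = 0.15152; P(data | bowl C) = (2/7)(5/6) = 0.2381.
Weighting by the prior gives 2/5 · 0.2 = 0.08, 1/5 · 0.15152 = 0.030303, 2/5 · 0.2381 = 0.095238; summing to 0.20554.
By Bayes' rule, P(bowl B | data) = (0.030303) / (0.20554) = 0.14743.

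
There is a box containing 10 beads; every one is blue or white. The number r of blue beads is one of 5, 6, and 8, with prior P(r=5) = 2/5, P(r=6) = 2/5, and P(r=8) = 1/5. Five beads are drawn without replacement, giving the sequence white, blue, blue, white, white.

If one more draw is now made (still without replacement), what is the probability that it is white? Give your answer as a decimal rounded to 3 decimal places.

Compute the likelihood of the observed sequence for each case: P(data | r = 5) = (5/10)(5/9)(4/8)(4/7)(3/6) = 5/126; P(data | r = 6) = (4/10)(6/9)(5/8)(3/7)(2/6) = 1/42; P(data | r = 8) = (2/10)(8/9)(7/8)(1/7)(0/6) = 0.
Multiplying each by its prior: 2/5 · 5/126 = 1/63, 2/5 · 1/42 = 1/105, 1/5 · 0 = 0; summing to 8/315.
Normalising, the posterior is P(r = 5 | data) = 5/8, P(r = 6 | data) = 3/8, P(r = 8 | data) = 0.
So P(white next | data) = Σ P(white next | H) P(H | data) = (2/5)(5/8) + (1/5)(3/8) = 13/40.

0.325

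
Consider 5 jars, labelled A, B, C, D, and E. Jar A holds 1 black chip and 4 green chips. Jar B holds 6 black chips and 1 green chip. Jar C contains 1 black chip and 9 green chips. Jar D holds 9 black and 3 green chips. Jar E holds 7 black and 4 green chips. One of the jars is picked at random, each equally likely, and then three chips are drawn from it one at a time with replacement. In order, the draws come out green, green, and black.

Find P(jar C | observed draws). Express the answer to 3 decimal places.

Under each hypothesis, the probability of the observed sequence is: P(data | jar A) = (4/5)(4/5)(1/5) = 0.128; P(data | jar B) = (1/7)(1/7)(6/7) = 0.017493; P(data | jar C) = (9/10)(9/10)(1/10) = 0.081; P(data | jar D) = (3/12)(3/12)(9/12) = 0.046875; P(data | jar E) = (4/11)(4/11)(7/11) = 0.084147.
Weighting by the prior gives 1/5 · 0.128 = 0.0256, 1/5 · 0.017493 = 0.0034985, 1/5 · 0.081 = 0.0162, 1/5 · 0.046875 = 0.009375, 1/5 · 0.084147 = 0.016829; these sum to 0.071503.
So P(jar C | data) = (0.0162) / (0.071503) = 0.22656.

0.227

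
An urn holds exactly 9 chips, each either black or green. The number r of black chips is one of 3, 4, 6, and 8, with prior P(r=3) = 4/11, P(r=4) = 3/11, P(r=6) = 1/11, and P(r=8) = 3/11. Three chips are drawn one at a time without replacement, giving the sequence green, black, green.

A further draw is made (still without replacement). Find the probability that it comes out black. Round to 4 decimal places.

Under each hypothesis, the probability of the observed sequence is: P(data | r = 3) = (6/9)(3/8)(5/7) = 5/28; P(data | r = 4) = (5/9)(4/8)(4/7) = 10/63; P(data | r = 6) = (3/9)(6/8)(2/7) = 1/14; P(data | r = 8) = (1/9)(8/8)(0/7) = 0.
Multiplying each by its prior: 4/11 · 5/28 = 5/77, 3/11 · 10/63 = 10/231, 1/11 · 1/14 = 1/154, 3/11 · 0 = 0; these sum to 53/462.
Dividing through by the total gives posterior P(r = 3 | data) = 30/53, P(r = 4 | data) = 20/53, P(r = 6 | data) = 3/53, P(r = 8 | data) = 0.
The predictive probability is P(black next | data) = (1/3)(30/53) + (1/2)(20/53) + (5/6)(3/53) = 45/106.

0.4245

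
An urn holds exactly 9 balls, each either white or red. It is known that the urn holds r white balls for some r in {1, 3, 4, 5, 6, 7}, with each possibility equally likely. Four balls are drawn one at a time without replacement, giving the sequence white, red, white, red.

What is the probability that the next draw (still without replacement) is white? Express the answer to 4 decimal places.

Compute the likelihood of the observed sequence for each case: P(data | r = 1) = (1/9)(8/8)(0/7) = 0; P(data | r = 3) = (3/9)(6/8)(2/7)(5/6) = 5/84; P(data | r = 4) = (4/9)(5/8)(3/7)(4/6) = 5/63; P(data | r = 5) = (5/9)(4/8)(4/7)(3/6) = 5/63; P(data | r = 6) = (6/9)(3/8)(5/7)(2/6) = 5/84; P(data | r = 7) = (7/9)(2/8)(6/7)(1/6) = 1/36.
The prior-weighted likelihoods are 1/6 · 0 = 0, 1/6 · 5/84 = 5/504, 1/6 · 5/63 = 5/378, 1/6 · 5/63 = 5/378, 1/6 · 5/84 = 5/504, 1/6 · 1/36 = 1/216; with total 11/216.
Normalising, the posterior is P(r = 1 | data) = 0, P(r = 3 | data) = 15/77, P(r = 4 | data) = 20/77, P(r = 5 | data) = 20/77, P(r = 6 | data) = 15/77, P(r = 7 | data) = 1/11.
The predictive probability is P(white next | data) = (1/5)(15/77) + (2/5)(20/77) + (3/5)(20/77) + (4/5)(15/77) + (1)(1/11) = 6/11.

0.5455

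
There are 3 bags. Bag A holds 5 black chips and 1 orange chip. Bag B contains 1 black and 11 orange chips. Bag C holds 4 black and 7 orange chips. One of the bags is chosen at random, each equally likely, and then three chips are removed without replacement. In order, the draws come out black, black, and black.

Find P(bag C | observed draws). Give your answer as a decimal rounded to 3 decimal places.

0.046

For each hypothesis, P(data | H) works out to: P(data | bag A) = (5/6)(4/5)(3/4) = 1/2; P(data | bag B) = (1/12)(0/11) = 0; P(data | bag C) = (4/11)(3/10)(2/9) = 4/165.
Weighting by the prior gives 1/3 · 1/2 = 1/6, 1/3 · 0 = 0, 1/3 · 4/165 = 4/495; with total 173/990.
Hence P(bag C | data) = (4/495) / (173/990) = 8/173.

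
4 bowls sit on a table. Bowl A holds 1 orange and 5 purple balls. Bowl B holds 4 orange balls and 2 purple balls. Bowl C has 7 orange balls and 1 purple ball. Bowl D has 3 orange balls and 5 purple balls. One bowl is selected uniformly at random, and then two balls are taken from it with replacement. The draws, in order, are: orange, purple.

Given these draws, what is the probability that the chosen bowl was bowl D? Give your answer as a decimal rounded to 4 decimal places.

Under each hypothesis, the probability of the observed sequence is: P(data | bowl A) = (1/6)(5/6) = 0.13889; P(data | bowl B) = (4/6)(2/6) = 0.22222; P(data | bowl C) = (7/8)(1/8) = 0.10938; P(data | bowl D) = (3/8)(5/8) = 0.23438.
Multiplying each by its prior: 1/4 · 0.13889 = 0.034722, 1/4 · 0.22222 = 0.055556, 1/4 · 0.10938 = 0.027344, 1/4 · 0.23438 = 0.058594; with total 0.17622.
Hence P(bowl D | data) = (0.058594) / (0.17622) = 0.33251.

0.3325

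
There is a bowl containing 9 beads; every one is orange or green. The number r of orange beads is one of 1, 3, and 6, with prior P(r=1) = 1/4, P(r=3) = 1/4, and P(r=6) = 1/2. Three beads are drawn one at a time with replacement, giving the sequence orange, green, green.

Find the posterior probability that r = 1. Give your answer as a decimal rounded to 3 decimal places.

The likelihood of the observed sequence under each hypothesis: P(data | r = 1) = (1/9)(8/9)(8/9) = 64/729; P(data | r = 3) = (3/9)(6/9)(6/9) = 4/27; P(data | r = 6) = (6/9)(3/9)(3/9) = 2/27.
Multiplying each by its prior: 1/4 · 64/729 = 16/729, 1/4 · 4/27 = 1/27, 1/2 · 2/27 = 1/27; summing to 70/729.
So P(r = 1 | data) = (16/729) / (70/729) = 8/35.

0.229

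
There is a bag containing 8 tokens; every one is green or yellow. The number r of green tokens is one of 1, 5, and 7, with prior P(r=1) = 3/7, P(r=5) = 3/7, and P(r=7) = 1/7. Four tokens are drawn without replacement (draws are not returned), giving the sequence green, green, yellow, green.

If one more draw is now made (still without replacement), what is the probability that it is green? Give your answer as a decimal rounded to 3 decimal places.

0.640

For each hypothesis, P(data | H) works out to: P(data | r = 1) = (1/8)(0/7) = 0; P(data | r = 5) = (5/8)(4/7)(3/6)(3/5) = 3/28; P(data | r = 7) = (7/8)(6/7)(1/6)(5/5) = 1/8.
The prior-weighted likelihoods are 3/7 · 0 = 0, 3/7 · 3/28 = 9/196, 1/7 · 1/8 = 1/56; these sum to 25/392.
The posterior is then P(r = 1 | data) = 0, P(r = 5 | data) = 18/25, P(r = 7 | data) = 7/25.
Averaging over the posterior, P(green next | data) = (1/2)(18/25) + (1)(7/25) = 16/25.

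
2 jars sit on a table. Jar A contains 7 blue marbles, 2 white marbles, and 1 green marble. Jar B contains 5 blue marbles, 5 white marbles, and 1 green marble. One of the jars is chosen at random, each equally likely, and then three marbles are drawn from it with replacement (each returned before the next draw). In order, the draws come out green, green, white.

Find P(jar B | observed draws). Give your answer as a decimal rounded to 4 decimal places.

0.6526

Under each hypothesis, the probability of the observed sequence is: P(data | jar A) = (1/10)(1/10)(2/10) = 0.002; P(data | jar B) = (1/11)(1/11)(5/11) = 0.0037566.
Weighting by the prior gives 1/2 · 0.002 = 0.001, 1/2 · 0.0037566 = 0.0018783; these sum to 0.0028783.
By Bayes' rule, P(jar B | data) = (0.0018783) / (0.0028783) = 0.65257.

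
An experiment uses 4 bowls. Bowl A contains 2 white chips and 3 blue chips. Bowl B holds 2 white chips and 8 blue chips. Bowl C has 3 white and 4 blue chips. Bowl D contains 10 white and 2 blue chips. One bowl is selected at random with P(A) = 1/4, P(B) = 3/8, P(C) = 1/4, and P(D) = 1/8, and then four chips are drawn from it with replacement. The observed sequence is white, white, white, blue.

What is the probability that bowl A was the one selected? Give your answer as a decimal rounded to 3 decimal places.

0.272

The likelihood of the observed sequence under each hypothesis: P(data | bowl A) = (2/5)(2/5)(2/5)(3/5) = 0.0384; P(data | bowl B) = (2/10)(2/10)(2/10)(8/10) = 0.0064; P(data | bowl C) = (3/7)(3/7)(3/7)(4/7) = 0.044981; P(data | bowl D) = (10/12)(10/12)(10/12)(2/12) = 0.096451.
The prior-weighted likelihoods are 1/4 · 0.0384 = 0.0096, 3/8 · 0.0064 = 0.0024, 1/4 · 0.044981 = 0.011245, 1/8 · 0.096451 = 0.012056; summing to 0.035302.
Hence P(bowl A | data) = (0.0096) / (0.035302) = 0.27194.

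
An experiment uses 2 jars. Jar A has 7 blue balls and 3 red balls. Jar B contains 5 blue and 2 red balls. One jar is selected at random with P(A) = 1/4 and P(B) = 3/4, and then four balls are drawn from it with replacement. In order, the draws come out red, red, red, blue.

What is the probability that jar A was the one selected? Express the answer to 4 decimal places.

0.2744

Compute the likelihood of the observed sequence for each case: P(data | jar A) = (3/10)(3/10)(3/10)(7/10) = 0.0189; P(data | jar B) = (2/7)(2/7)(2/7)(5/7) = 0.01666.
Weighting by the prior gives 1/4 · 0.0189 = 0.004725, 3/4 · 0.01666 = 0.012495; these sum to 0.01722.
Therefore the posterior P(jar A | data) = (0.004725) / (0.01722) = 0.27439.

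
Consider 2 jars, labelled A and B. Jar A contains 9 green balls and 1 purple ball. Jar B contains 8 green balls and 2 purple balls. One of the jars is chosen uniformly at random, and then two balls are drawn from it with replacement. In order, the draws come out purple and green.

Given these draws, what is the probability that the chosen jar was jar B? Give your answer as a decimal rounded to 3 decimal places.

The likelihood of the observed sequence under each hypothesis: P(data | jar A) = (1/10)(9/10) = 9/100; P(data | jar B) = (2/10)(8/10) = 4/25.
Multiplying each by its prior: 1/2 · 9/100 = 9/200, 1/2 · 4/25 = 2/25; summing to 1/8.
Therefore the posterior P(jar B | data) = (2/25) / (1/8) = 16/25.

0.640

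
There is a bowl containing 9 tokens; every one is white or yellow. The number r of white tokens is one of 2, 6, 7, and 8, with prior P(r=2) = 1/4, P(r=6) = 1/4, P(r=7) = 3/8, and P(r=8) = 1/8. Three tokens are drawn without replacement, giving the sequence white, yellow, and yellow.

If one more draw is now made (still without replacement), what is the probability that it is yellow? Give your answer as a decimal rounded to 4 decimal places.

0.5390

Under each hypothesis, the probability of the observed sequence is: P(data | r = 2) = (2/9)(7/8)(6/7) = 1/6; P(data | r = 6) = (6/9)(3/8)(2/7) = 1/14; P(data | r = 7) = (7/9)(2/8)(1/7) = 1/36; P(data | r = 8) = (8/9)(1/8)(0/7) = 0.
Multiplying each by its prior: 1/4 · 1/6 = 1/24, 1/4 · 1/14 = 1/56, 3/8 · 1/36 = 1/96, 1/8 · 0 = 0; summing to 47/672.
Dividing through by the total gives posterior P(r = 2 | data) = 28/47, P(r = 6 | data) = 12/47, P(r = 7 | data) = 7/47, P(r = 8 | data) = 0.
So P(yellow next | data) = Σ P(yellow next | H) P(H | data) = (5/6)(28/47) + (1/6)(12/47) + (0)(7/47) = 76/141.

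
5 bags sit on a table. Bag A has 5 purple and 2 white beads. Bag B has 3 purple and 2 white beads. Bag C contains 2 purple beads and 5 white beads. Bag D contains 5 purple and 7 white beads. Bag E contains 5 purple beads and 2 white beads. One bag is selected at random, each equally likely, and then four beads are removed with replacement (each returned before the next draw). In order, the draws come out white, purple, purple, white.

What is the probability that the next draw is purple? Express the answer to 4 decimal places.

0.5404

The likelihood of the observed sequence under each hypothesis: P(data | bag A) = (2/7)(5/7)(5/7)(2/7) = 0.041649; P(data | bag B) = (2/5)(3/5)(3/5)(2/5) = 0.0576; P(data | bag C) = (5/7)(2/7)(2/7)(5/7) = 0.041649; P(data | bag D) = (7/12)(5/12)(5/12)(7/12) = 0.059076; P(data | bag E) = (2/7)(5/7)(5/7)(2/7) = 0.041649.
Multiplying each by its prior: 1/5 · 0.041649 = 0.0083299, 1/5 · 0.0576 = 0.01152, 1/5 · 0.041649 = 0.0083299, 1/5 · 0.059076 = 0.011815, 1/5 · 0.041649 = 0.0083299; these sum to 0.048325.
Dividing through by the total gives posterior P(bag A | data) = 0.17237, P(bag B | data) = 0.23839, P(bag C | data) = 0.17237, P(bag D | data) = 0.2445, P(bag E | data) = 0.17237.
Averaging over the posterior, P(purple next | data) = (5/7)(0.17237) + (3/5)(0.23839) + (2/7)(0.17237) + (5/12)(0.2445) + (5/7)(0.17237) = 0.5404.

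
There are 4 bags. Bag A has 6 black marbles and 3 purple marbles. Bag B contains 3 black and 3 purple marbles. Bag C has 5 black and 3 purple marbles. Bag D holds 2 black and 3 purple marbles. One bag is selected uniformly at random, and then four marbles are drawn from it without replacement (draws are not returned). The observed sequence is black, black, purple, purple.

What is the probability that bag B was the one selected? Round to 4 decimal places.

0.3022

Under each hypothesis, the probability of the observed sequence is: P(data | bag A) = (6/9)(5/8)(3/7)(2/6) = 0.059524; P(data | bag B) = (3/6)(2/5)(3/4)(2/3) = 0.1; P(data | bag C) = (5/8)(4/7)(3/6)(2/5) = 0.071429; P(data | bag D) = (2/5)(1/4)(3/3)(2/2) = 0.1.
Weighting by the prior gives 1/4 · 0.059524 = 0.014881, 1/4 · 0.1 = 0.025, 1/4 · 0.071429 = 0.017857, 1/4 · 0.1 = 0.025; these sum to 0.082738.
Hence P(bag B | data) = (0.025) / (0.082738) = 0.30216.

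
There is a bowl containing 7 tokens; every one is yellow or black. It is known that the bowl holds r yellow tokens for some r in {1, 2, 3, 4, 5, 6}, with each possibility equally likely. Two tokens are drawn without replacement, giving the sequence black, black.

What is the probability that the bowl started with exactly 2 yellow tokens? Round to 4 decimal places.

Under each hypothesis, the probability of the observed sequence is: P(data | r = 1) = (6/7)(5/6) = 5/7; P(data | r = 2) = (5/7)(4/6) = 10/21; P(data | r = 3) = (4/7)(3/6) = 2/7; P(data | r = 4) = (3/7)(2/6) = 1/7; P(data | r = 5) = (2/7)(1/6) = 1/21; P(data | r = 6) = (1/7)(0/6) = 0.
Weighting by the prior gives 1/6 · 5/7 = 5/42, 1/6 · 10/21 = 5/63, 1/6 · 2/7 = 1/21, 1/6 · 1/7 = 1/42, 1/6 · 1/21 = 1/126, 1/6 · 0 = 0; these sum to 5/18.
Hence P(r = 2 | data) = (5/63) / (5/18) = 2/7.

0.2857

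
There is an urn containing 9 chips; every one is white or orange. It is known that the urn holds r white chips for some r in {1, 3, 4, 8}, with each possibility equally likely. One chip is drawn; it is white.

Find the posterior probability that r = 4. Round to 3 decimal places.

0.250

The likelihood of this draw under each hypothesis: P(data | r = 1) = (1/9) = 1/9; P(data | r = 3) = (3/9) = 1/3; P(data | r = 4) = (4/9) = 4/9; P(data | r = 8) = (8/9) = 8/9.
Weighting by the prior gives 1/4 · 1/9 = 1/36, 1/4 · 1/3 = 1/12, 1/4 · 4/9 = 1/9, 1/4 · 8/9 = 2/9; summing to 4/9.
So P(r = 4 | data) = (1/9) / (4/9) = 1/4.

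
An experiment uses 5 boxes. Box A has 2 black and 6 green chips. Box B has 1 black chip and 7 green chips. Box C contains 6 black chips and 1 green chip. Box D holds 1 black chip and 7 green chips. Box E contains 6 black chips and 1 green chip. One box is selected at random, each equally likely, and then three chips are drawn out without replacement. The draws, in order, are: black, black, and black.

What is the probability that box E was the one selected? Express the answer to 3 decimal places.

For each hypothesis, P(data | H) works out to: P(data | box A) = (2/8)(1/7)(0/6) = 0; P(data | box B) = (1/8)(0/7) = 0; P(data | box C) = (6/7)(5/6)(4/5) = 4/7; P(data | box D) = (1/8)(0/7) = 0; P(data | box E) = (6/7)(5/6)(4/5) = 4/7.
Multiplying each by its prior: 1/5 · 0 = 0, 1/5 · 0 = 0, 1/5 · 4/7 = 4/35, 1/5 · 0 = 0, 1/5 · 4/7 = 4/35; these sum to 8/35.
So P(box E | data) = (4/35) / (8/35) = 1/2.

0.500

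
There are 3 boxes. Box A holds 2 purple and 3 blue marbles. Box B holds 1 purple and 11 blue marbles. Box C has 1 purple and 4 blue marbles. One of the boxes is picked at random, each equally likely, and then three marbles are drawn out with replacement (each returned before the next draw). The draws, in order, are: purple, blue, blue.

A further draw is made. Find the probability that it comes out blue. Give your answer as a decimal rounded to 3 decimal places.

For each hypothesis, P(data | H) works out to: P(data | box A) = (2/5)(3/5)(3/5) = 0.144; P(data | box B) = (1/12)(11/12)(11/12) = 0.070023; P(data | box C) = (1/5)(4/5)(4/5) = 0.128.
Weighting by the prior gives 1/3 · 0.144 = 0.048, 1/3 · 0.070023 = 0.023341, 1/3 · 0.128 = 0.042667; with total 0.11401.
Dividing through by the total gives posterior P(box A | data) = 0.42102, P(box B | data) = 0.20473, P(box C | data) = 0.37424.
The predictive probability is P(blue next | data) = (3/5)(0.42102) + (11/12)(0.20473) + (4/5)(0.37424) = 0.73968.

0.740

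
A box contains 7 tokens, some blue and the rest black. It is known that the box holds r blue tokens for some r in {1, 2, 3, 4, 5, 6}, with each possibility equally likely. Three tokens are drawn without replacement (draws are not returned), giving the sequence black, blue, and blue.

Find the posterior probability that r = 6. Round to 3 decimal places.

0.214

Under each hypothesis, the probability of the observed sequence is: P(data | r = 1) = (6/7)(1/6)(0/5) = 0; P(data | r = 2) = (5/7)(2/6)(1/5) = 1/21; P(data | r = 3) = (4/7)(3/6)(2/5) = 4/35; P(data | r = 4) = (3/7)(4/6)(3/5) = 6/35; P(data | r = 5) = (2/7)(5/6)(4/5) = 4/21; P(data | r = 6) = (1/7)(6/6)(5/5) = 1/7.
Weighting by the prior gives 1/6 · 0 = 0, 1/6 · 1/21 = 1/126, 1/6 · 4/35 = 2/105, 1/6 · 6/35 = 1/35, 1/6 · 4/21 = 2/63, 1/6 · 1/7 = 1/42; these sum to 1/9.
Therefore the posterior P(r = 6 | data) = (1/42) / (1/9) = 3/14.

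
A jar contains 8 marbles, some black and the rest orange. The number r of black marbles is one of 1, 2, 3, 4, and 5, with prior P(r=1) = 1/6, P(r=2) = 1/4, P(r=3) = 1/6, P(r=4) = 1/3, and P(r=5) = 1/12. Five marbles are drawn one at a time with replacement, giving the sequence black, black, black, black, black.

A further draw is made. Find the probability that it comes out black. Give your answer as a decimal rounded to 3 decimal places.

0.539

For each hypothesis, P(data | H) works out to: P(data | r = 1) = (1/8)(1/8)(1/8)(1/8)(1/8) = 3.0518e-05; P(data | r = 2) = (2/8)(2/8)(2/8)(2/8)(2/8) = 0.00097656; P(data | r = 3) = (3/8)(3/8)(3/8)(3/8)(3/8) = 0.0074158; P(data | r = 4) = (4/8)(4/8)(4/8)(4/8)(4/8) = 0.03125; P(data | r = 5) = (5/8)(5/8)(5/8)(5/8)(5/8) = 0.095367.
Weighting by the prior gives 1/6 · 3.0518e-05 = 5.0863e-06, 1/4 · 0.00097656 = 0.00024414, 1/6 · 0.0074158 = 0.001236, 1/3 · 0.03125 = 0.010417, 1/12 · 0.095367 = 0.0079473; summing to 0.019849.
Normalising, the posterior is P(r = 1 | data) = 0.00025625, P(r = 2 | data) = 0.0123, P(r = 3 | data) = 0.062268, P(r = 4 | data) = 0.52479, P(r = 5 | data) = 0.40038.
So P(black next | data) = Σ P(black next | H) P(H | data) = (1/8)(0.00025625) + (1/4)(0.0123) + (3/8)(0.062268) + (1/2)(0.52479) + (5/8)(0.40038) = 0.53909.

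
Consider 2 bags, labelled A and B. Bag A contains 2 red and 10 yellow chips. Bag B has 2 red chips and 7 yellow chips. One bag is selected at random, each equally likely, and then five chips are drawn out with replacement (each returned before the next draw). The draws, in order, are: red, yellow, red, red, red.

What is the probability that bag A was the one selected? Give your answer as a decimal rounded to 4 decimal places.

0.2532

Compute the likelihood of the observed sequence for each case: P(data | bag A) = (2/12)(10/12)(2/12)(2/12)(2/12) = 0.000643; P(data | bag B) = (2/9)(7/9)(2/9)(2/9)(2/9) = 0.0018967.
Weighting by the prior gives 1/2 · 0.000643 = 0.0003215, 1/2 · 0.0018967 = 0.00094836; summing to 0.0012699.
So P(bag A | data) = (0.0003215) / (0.0012699) = 0.25318.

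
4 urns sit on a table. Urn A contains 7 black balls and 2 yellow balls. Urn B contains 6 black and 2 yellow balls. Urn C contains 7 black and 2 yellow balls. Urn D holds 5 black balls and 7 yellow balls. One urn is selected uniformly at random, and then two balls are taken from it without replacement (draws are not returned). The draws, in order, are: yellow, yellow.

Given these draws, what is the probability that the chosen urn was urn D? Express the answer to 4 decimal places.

The likelihood of the observed sequence under each hypothesis: P(data | urn A) = (2/9)(1/8) = 0.027778; P(data | urn B) = (2/8)(1/7) = 0.035714; P(data | urn C) = (2/9)(1/8) = 0.027778; P(data | urn D) = (7/12)(6/11) = 0.31818.
Weighting by the prior gives 1/4 · 0.027778 = 0.0069444, 1/4 · 0.035714 = 0.0089286, 1/4 · 0.027778 = 0.0069444, 1/4 · 0.31818 = 0.079545; with total 0.10236.
By Bayes' rule, P(urn D | data) = (0.079545) / (0.10236) = 0.77709.

0.7771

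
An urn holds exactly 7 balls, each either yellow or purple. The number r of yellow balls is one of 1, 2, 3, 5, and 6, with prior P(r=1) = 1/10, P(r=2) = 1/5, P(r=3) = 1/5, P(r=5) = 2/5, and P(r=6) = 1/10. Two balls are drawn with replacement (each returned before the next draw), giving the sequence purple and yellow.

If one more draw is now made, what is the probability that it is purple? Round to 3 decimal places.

0.473

For each hypothesis, P(data | H) works out to: P(data | r = 1) = (6/7)(1/7) = 6/49; P(data | r = 2) = (5/7)(2/7) = 10/49; P(data | r = 3) = (4/7)(3/7) = 12/49; P(data | r = 5) = (2/7)(5/7) = 10/49; P(data | r = 6) = (1/7)(6/7) = 6/49.
Weighting by the prior gives 1/10 · 6/49 = 3/245, 1/5 · 10/49 = 2/49, 1/5 · 12/49 = 12/245, 2/5 · 10/49 = 4/49, 1/10 · 6/49 = 3/245; summing to 48/245.
Dividing through by the total gives posterior P(r = 1 | data) = 1/16, P(r = 2 | data) = 5/24, P(r = 3 | data) = 1/4, P(r = 5 | data) = 5/12, P(r = 6 | data) = 1/16.
The predictive probability is P(purple next | data) = (6/7)(1/16) + (5/7)(5/24) + (4/7)(1/4) + (2/7)(5/12) + (1/7)(1/16) = 53/112.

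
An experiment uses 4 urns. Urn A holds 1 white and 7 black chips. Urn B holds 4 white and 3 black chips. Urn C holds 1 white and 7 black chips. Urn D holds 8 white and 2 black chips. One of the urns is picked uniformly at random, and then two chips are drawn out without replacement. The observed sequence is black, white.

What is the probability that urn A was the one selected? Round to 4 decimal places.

For each hypothesis, P(data | H) works out to: P(data | urn A) = (7/8)(1/7) = 0.125; P(data | urn B) = (3/7)(4/6) = 0.28571; P(data | urn C) = (7/8)(1/7) = 0.125; P(data | urn D) = (2/10)(8/9) = 0.17778.
Multiplying each by its prior: 1/4 · 0.125 = 0.03125, 1/4 · 0.28571 = 0.071429, 1/4 · 0.125 = 0.03125, 1/4 · 0.17778 = 0.044444; these sum to 0.17837.
By Bayes' rule, P(urn A | data) = (0.03125) / (0.17837) = 0.17519.

0.1752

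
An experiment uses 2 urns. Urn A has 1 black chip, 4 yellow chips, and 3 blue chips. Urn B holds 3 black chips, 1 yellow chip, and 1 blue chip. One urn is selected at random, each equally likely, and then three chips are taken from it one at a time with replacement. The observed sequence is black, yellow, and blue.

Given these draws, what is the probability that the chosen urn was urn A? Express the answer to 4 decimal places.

Compute the likelihood of the observed sequence for each case: P(data | urn A) = (1/8)(4/8)(3/8) = 0.023438; P(data | urn B) = (3/5)(1/5)(1/5) = 0.024.
Multiplying each by its prior: 1/2 · 0.023438 = 0.011719, 1/2 · 0.024 = 0.012; summing to 0.023719.
Hence P(urn A | data) = (0.011719) / (0.023719) = 0.49407.

0.4941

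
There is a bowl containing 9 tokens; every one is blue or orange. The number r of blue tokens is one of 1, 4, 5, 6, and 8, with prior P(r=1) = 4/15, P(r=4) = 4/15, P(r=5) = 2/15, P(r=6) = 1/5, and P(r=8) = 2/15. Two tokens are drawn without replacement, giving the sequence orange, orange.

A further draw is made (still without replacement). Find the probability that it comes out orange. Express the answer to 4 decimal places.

Compute the likelihood of the observed sequence for each case: P(data | r = 1) = (8/9)(7/8) = 7/9; P(data | r = 4) = (5/9)(4/8) = 5/18; P(data | r = 5) = (4/9)(3/8) = 1/6; P(data | r = 6) = (3/9)(2/8) = 1/12; P(data | r = 8) = (1/9)(0/8) = 0.
Multiplying each by its prior: 4/15 · 7/9 = 28/135, 4/15 · 5/18 = 2/27, 2/15 · 1/6 = 1/45, 1/5 · 1/12 = 1/60, 2/15 · 0 = 0; with total 173/540.
Dividing through by the total gives posterior P(r = 1 | data) = 0.6474, P(r = 4 | data) = 0.23121, P(r = 5 | data) = 0.069364, P(r = 6 | data) = 0.052023, P(r = 8 | data) = 0.
So P(orange next | data) = Σ P(orange next | H) P(H | data) = (6/7)(0.6474) + (3/7)(0.23121) + (2/7)(0.069364) + (1/7)(0.052023) = 0.68126.

0.6813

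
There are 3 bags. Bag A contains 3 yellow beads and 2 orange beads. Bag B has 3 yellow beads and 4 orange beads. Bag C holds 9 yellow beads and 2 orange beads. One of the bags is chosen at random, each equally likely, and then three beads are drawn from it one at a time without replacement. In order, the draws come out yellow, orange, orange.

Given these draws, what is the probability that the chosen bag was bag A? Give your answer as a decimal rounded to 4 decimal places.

0.3453

For each hypothesis, P(data | H) works out to: P(data | bag A) = (3/5)(2/4)(1/3) = 0.1; P(data | bag B) = (3/7)(4/6)(3/5) = 0.17143; P(data | bag C) = (9/11)(2/10)(1/9) = 0.018182.
Multiplying each by its prior: 1/3 · 0.1 = 0.033333, 1/3 · 0.17143 = 0.057143, 1/3 · 0.018182 = 0.0060606; with total 0.096537.
So P(bag A | data) = (0.033333) / (0.096537) = 0.34529.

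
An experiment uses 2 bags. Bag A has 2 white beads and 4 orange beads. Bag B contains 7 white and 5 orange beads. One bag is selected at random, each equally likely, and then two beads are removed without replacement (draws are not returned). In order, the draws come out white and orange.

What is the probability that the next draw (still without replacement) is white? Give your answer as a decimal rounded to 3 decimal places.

0.425

For each hypothesis, P(data | H) works out to: P(data | bag A) = (2/6)(4/5) = 4/15; P(data | bag B) = (7/12)(5/11) = 35/132.
Multiplying each by its prior: 1/2 · 4/15 = 2/15, 1/2 · 35/132 = 35/264; with total 117/440.
The posterior is then P(bag A | data) = 176/351, P(bag B | data) = 175/351.
The predictive probability is P(white next | data) = (1/4)(176/351) + (3/5)(175/351) = 149/351.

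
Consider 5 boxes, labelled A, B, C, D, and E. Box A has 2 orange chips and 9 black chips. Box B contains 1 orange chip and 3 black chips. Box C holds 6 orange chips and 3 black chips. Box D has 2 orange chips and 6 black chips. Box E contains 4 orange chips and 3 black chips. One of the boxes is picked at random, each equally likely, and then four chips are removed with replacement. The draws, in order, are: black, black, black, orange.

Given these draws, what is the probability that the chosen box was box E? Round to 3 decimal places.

0.118

Under each hypothesis, the probability of the observed sequence is: P(data | box A) = (9/11)(9/11)(9/11)(2/11) = 0.099583; P(data | box B) = (3/4)(3/4)(3/4)(1/4) = 0.10547; P(data | box C) = (3/9)(3/9)(3/9)(6/9) = 0.024691; P(data | box D) = (6/8)(6/8)(6/8)(2/8) = 0.10547; P(data | box E) = (3/7)(3/7)(3/7)(4/7) = 0.044981.
The prior-weighted likelihoods are 1/5 · 0.099583 = 0.019917, 1/5 · 0.10547 = 0.021094, 1/5 · 0.024691 = 0.0049383, 1/5 · 0.10547 = 0.021094, 1/5 · 0.044981 = 0.0089963; these sum to 0.076039.
Therefore the posterior P(box E | data) = (0.0089963) / (0.076039) = 0.11831.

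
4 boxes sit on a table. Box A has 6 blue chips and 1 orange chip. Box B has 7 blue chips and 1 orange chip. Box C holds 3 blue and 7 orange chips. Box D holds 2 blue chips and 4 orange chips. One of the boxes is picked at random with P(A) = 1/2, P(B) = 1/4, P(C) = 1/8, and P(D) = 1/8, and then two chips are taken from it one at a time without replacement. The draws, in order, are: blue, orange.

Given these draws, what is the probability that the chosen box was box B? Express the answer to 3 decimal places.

0.189

Compute the likelihood of the observed sequence for each case: P(data | box A) = (6/7)(1/6) = 1/7; P(data | box B) = (7/8)(1/7) = 1/8; P(data | box C) = (3/10)(7/9) = 7/30; P(data | box D) = (2/6)(4/5) = 4/15.
Weighting by the prior gives 1/2 · 1/7 = 1/14, 1/4 · 1/8 = 1/32, 1/8 · 7/30 = 7/240, 1/8 · 4/15 = 1/30; these sum to 37/224.
Hence P(box B | data) = (1/32) / (37/224) = 7/37.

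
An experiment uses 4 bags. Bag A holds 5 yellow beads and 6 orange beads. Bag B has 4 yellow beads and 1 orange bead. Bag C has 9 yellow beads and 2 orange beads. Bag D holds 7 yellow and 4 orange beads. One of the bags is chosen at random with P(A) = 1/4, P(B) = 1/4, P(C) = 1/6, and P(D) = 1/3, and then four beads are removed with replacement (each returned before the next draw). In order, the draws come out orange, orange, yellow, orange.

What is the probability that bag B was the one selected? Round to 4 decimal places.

Compute the likelihood of the observed sequence for each case: P(data | bag A) = (6/11)(6/11)(5/11)(6/11) = 0.073765; P(data | bag B) = (1/5)(1/5)(4/5)(1/5) = 0.0064; P(data | bag C) = (2/11)(2/11)(9/11)(2/11) = 0.0049177; P(data | bag D) = (4/11)(4/11)(7/11)(4/11) = 0.030599.
The prior-weighted likelihoods are 1/4 · 0.073765 = 0.018441, 1/4 · 0.0064 = 0.0016, 1/6 · 0.0049177 = 0.00081962, 1/3 · 0.030599 = 0.0102; with total 0.031061.
Therefore the posterior P(bag B | data) = (0.0016) / (0.031061) = 0.051512.

0.0515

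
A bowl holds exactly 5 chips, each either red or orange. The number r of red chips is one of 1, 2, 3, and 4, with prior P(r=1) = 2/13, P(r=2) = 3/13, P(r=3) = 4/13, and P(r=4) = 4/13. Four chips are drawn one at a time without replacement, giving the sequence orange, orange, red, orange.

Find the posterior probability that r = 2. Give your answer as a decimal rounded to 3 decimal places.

0.429

Compute the likelihood of the observed sequence for each case: P(data | r = 1) = (4/5)(3/4)(1/3)(2/2) = 1/5; P(data | r = 2) = (3/5)(2/4)(2/3)(1/2) = 1/10; P(data | r = 3) = (2/5)(1/4)(3/3)(0/2) = 0; P(data | r = 4) = (1/5)(0/4) = 0.
Multiplying each by its prior: 2/13 · 1/5 = 2/65, 3/13 · 1/10 = 3/130, 4/13 · 0 = 0, 4/13 · 0 = 0; these sum to 7/130.
Therefore the posterior P(r = 2 | data) = (3/130) / (7/130) = 3/7.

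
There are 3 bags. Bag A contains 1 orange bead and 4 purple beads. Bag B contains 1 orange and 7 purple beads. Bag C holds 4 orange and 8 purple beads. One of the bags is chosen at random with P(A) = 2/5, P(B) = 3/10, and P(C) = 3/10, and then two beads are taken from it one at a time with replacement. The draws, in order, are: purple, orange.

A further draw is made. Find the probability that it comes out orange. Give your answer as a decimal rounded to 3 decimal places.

Compute the likelihood of the observed sequence for each case: P(data | bag A) = (4/5)(1/5) = 0.16; P(data | bag B) = (7/8)(1/8) = 0.10938; P(data | bag C) = (8/12)(4/12) = 0.22222.
Weighting by the prior gives 2/5 · 0.16 = 0.064, 3/10 · 0.10938 = 0.032813, 3/10 · 0.22222 = 0.066667; these sum to 0.16348.
Dividing through by the total gives posterior P(bag A | data) = 0.39149, P(bag B | data) = 0.20071, P(bag C | data) = 0.4078.
The predictive probability is P(orange next | data) = (1/5)(0.39149) + (1/8)(0.20071) + (1/3)(0.4078) = 0.23932.

0.239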